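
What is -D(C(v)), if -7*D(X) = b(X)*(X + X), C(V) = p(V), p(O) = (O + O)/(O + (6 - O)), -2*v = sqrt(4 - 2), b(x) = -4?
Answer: 4*sqrt(2)/21 ≈ 0.26937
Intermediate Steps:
v = -sqrt(2)/2 (v = -sqrt(4 - 2)/2 = -sqrt(2)/2 ≈ -0.70711)
p(O) = O/3 (p(O) = (2*O)/6 = (2*O)*(1/6) = O/3)
C(V) = V/3
D(X) = 8*X/7 (D(X) = -(-4)*(X + X)/7 = -(-4)*2*X/7 = -(-8)*X/7 = 8*X/7)
-D(C(v)) = -8*(-sqrt(2)/2)/3/7 = -8*(-sqrt(2)/6)/7 = -(-4)*sqrt(2)/21 = 4*sqrt(2)/21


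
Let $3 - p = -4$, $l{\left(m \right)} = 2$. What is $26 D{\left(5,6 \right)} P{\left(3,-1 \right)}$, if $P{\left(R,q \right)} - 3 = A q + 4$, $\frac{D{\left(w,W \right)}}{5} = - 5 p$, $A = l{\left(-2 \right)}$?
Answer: $-22750$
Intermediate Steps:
$A = 2$
$p = 7$ ($p = 3 - -4 = 3 + 4 = 7$)
$D{\left(w,W \right)} = -175$ ($D{\left(w,W \right)} = 5 \left(\left(-5\right) 7\right) = 5 \left(-35\right) = -175$)
$P{\left(R,q \right)} = 7 + 2 q$ ($P{\left(R,q \right)} = 3 + \left(2 q + 4\right) = 3 + \left(4 + 2 q\right) = 7 + 2 q$)
$26 D{\left(5,6 \right)} P{\left(3,-1 \right)} = 26 \left(-175\right) \left(7 + 2 \left(-1\right)\right) = - 4550 \left(7 - 2\right) = \left(-4550\right) 5 = -22750$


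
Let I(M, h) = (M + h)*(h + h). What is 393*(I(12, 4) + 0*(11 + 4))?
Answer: 50304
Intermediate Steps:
I(M, h) = 2*h*(M + h) (I(M, h) = (M + h)*(2*h) = 2*h*(M + h))
393*(I(12, 4) + 0*(11 + 4)) = 393*(2*4*(12 + 4) + 0*(11 + 4)) = 393*(2*4*16 + 0*15) = 393*(128 + 0) = 393*128 = 50304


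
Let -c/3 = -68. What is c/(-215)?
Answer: -204/215 ≈ -0.94884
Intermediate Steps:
c = 204 (c = -3*(-68) = 204)
c/(-215) = 204/(-215) = 204*(-1/215) = -204/215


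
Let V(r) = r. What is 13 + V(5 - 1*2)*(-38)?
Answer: -101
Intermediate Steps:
13 + V(5 - 1*2)*(-38) = 13 + (5 - 1*2)*(-38) = 13 + (5 - 2)*(-38) = 13 + 3*(-38) = 13 - 114 = -101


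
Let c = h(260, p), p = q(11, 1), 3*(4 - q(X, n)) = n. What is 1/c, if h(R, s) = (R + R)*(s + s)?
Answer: 3/11440 ≈ 0.00026224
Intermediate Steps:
q(X, n) = 4 - n/3
p = 11/3 (p = 4 - ⅓*1 = 4 - ⅓ = 11/3 ≈ 3.6667)
h(R, s) = 4*R*s (h(R, s) = (2*R)*(2*s) = 4*R*s)
c = 11440/3 (c = 4*260*(11/3) = 11440/3 ≈ 3813.3)
1/c = 1/(11440/3) = 3/11440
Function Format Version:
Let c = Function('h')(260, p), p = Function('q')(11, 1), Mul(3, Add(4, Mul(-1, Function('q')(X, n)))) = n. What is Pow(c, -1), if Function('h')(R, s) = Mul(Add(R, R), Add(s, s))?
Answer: Rational(3, 11440) ≈ 0.00026224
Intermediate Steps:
Function('q')(X, n) = Add(4, Mul(Rational(-1, 3), n))
p = Rational(11, 3) (p = Add(4, Mul(Rational(-1, 3), 1)) = Add(4, Rational(-1, 3)) = Rational(11, 3) ≈ 3.6667)
Function('h')(R, s) = Mul(4, R, s) (Function('h')(R, s) = Mul(Mul(2, R), Mul(2, s)) = Mul(4, R, s))
c = Rational(11440, 3) (c = Mul(4, 260, Rational(11, 3)) = Rational(11440, 3) ≈ 3813.3)
Pow(c, -1) = Pow(Rational(11440, 3), -1) = Rational(3, 11440)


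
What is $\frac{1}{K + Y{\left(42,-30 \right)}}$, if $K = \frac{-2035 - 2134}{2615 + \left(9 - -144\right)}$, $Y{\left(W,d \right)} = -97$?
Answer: $- \frac{2768}{272665} \approx -0.010152$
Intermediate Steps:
$K = - \frac{4169}{2768}$ ($K = - \frac{4169}{2615 + \left(9 + 144\right)} = - \frac{4169}{2615 + 153} = - \frac{4169}{2768} \approx -1.5061$)
$\frac{1}{K + Y{\left(42,-30 \right)}} = \frac{1}{- \frac{4169}{2768} - 97} = \frac{1}{- \frac{272665}{2768}} = - \frac{2768}{272665}$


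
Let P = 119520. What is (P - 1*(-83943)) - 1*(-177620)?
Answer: 381083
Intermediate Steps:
(P - 1*(-83943)) - 1*(-177620) = (119520 - 1*(-83943)) - 1*(-177620) = (119520 + 83943) + 177620 = 203463 + 177620 = 381083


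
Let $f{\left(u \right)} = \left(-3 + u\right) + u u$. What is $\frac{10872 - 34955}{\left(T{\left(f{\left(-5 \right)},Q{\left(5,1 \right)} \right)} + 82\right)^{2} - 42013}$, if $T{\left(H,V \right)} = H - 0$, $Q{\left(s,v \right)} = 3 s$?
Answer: $\frac{24083}{32212} \approx 0.74764$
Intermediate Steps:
$f{\left(u \right)} = -3 + u + u^{2}$ ($f{\left(u \right)} = \left(-3 + u\right) + u^{2} = -3 + u + u^{2}$)
$T{\left(H,V \right)} = H$ ($T{\left(H,V \right)} = H + 0 = H$)
$\frac{10872 - 34955}{\left(T{\left(f{\left(-5 \right)},Q{\left(5,1 \right)} \right)} + 82\right)^{2} - 42013} = \frac{10872 - 34955}{\left(\left(-3 - 5 + \left(-5\right)^{2}\right) + 82\right)^{2} - 42013} = - \frac{24083}{\left(\left(-3 - 5 + 25\right) + 82\right)^{2} - 42013} = - \frac{24083}{\left(17 + 82\right)^{2} - 42013} = - \frac{24083}{99^{2} - 42013} = - \frac{24083}{9801 - 42013} = - \frac{24083}{-32212} = \left(-24083\right) \left(- \frac{1}{32212}\right) = \frac{24083}{32212}$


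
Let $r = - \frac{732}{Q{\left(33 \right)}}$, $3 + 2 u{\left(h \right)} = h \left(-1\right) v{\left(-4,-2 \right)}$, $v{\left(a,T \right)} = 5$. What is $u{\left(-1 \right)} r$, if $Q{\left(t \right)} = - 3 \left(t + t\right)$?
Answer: $\frac{122}{33} \approx 3.697$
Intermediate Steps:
$Q{\left(t \right)} = - 6 t$ ($Q{\left(t \right)} = - 3 \cdot 2 t = - 6 t$)
$u{\left(h \right)} = - \frac{3}{2} - \frac{5 h}{2}$ ($u{\left(h \right)} = - \frac{3}{2} + \frac{h \left(-1\right) 5}{2} = - \frac{3}{2} + \frac{- h 5}{2} = - \frac{3}{2} + \frac{\left(-5\right) h}{2} = - \frac{3}{2} - \frac{5 h}{2}$)
$r = \frac{122}{33}$ ($r = - \frac{732}{\left(-6\right) 33} = - \frac{732}{-198} = \left(-732\right) \left(- \frac{1}{198}\right) = \frac{122}{33} \approx 3.697$)
$u{\left(-1 \right)} r = \left(- \frac{3}{2} - - \frac{5}{2}\right) \frac{122}{33} = \left(- \frac{3}{2} + \frac{5}{2}\right) \frac{122}{33} = 1 \cdot \frac{122}{33} = \frac{122}{33}$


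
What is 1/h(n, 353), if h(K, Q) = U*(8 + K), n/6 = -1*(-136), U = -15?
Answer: -1/12360 ≈ -8.0906e-5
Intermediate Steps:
n = 816 (n = 6*(-1*(-136)) = 6*136 = 816)
h(K, Q) = -120 - 15*K (h(K, Q) = -15*(8 + K) = -120 - 15*K)
1/h(n, 353) = 1/(-120 - 15*816) = 1/(-120 - 12240) = 1/(-12360) = -1/12360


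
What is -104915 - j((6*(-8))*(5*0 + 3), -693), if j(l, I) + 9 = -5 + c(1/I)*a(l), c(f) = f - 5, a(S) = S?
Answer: -8132833/77 ≈ -1.0562e+5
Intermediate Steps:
c(f) = -5 + f
j(l, I) = -14 + l*(-5 + 1/I) (j(l, I) = -9 + (-5 + (-5 + 1/I)*l) = -9 + (-5 + l*(-5 + 1/I)) = -14 + l*(-5 + 1/I))
-104915 - j((6*(-8))*(5*0 + 3), -693) = -104915 - (-14 - 5*6*(-8)*(5*0 + 3) + ((6*(-8))*(5*0 + 3))/(-693)) = -104915 - (-14 - (-240)*(0 + 3) - 48*(0 + 3)*(-1/693)) = -104915 - (-14 - (-240)*3 - 48*3*(-1/693)) = -104915 - (-14 - 5*(-144) - 144*(-1/693)) = -104915 - (-14 + 720 + 16/77) = -104915 - 1*54378/77 = -104915 - 54378/77 = -8132833/77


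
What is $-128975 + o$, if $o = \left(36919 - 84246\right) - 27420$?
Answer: $-203722$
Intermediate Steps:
$o = -74747$ ($o = -47327 - 27420 = -74747$)
$-128975 + o = -128975 - 74747 = -203722$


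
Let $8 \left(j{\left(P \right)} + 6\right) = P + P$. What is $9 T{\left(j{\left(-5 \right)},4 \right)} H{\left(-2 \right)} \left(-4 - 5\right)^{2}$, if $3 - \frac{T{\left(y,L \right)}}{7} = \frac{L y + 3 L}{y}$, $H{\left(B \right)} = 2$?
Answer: $\frac{193914}{29} \approx 6686.7$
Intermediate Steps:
$j{\left(P \right)} = -6 + \frac{P}{4}$ ($j{\left(P \right)} = -6 + \frac{P + P}{8} = -6 + \frac{2 P}{8} = -6 + \frac{P}{4}$)
$T{\left(y,L \right)} = 21 - \frac{7 \left(3 L + L y\right)}{y}$ ($T{\left(y,L \right)} = 21 - 7 \frac{L y + 3 L}{y} = 21 - 7 \frac{3 L + L y}{y} = 21 - \frac{7 \left(3 L + L y\right)}{y}$)
$9 T{\left(j{\left(-5 \right)},4 \right)} H{\left(-2 \right)} \left(-4 - 5\right)^{2} = 9 \left(21 - 28 - \frac{84}{-6 + \frac{1}{4} \left(-5\right)}\right) 2 \left(-4 - 5\right)^{2} = 9 \left(21 - 28 - \frac{84}{-6 - \frac{5}{4}}\right) 2 \left(-9\right)^{2} = 9 \left(21 - 28 - \frac{84}{- \frac{29}{4}}\right) 2 \cdot 81 = 9 \left(21 - 28 - 84 \left(- \frac{4}{29}\right)\right) 2 \cdot 81 = 9 \left(21 - 28 + \frac{336}{29}\right) 2 \cdot 81 = 9 \cdot \frac{133}{29} \cdot 2 \cdot 81 = 9 \cdot \frac{266}{29} \cdot 81 = 9 \cdot \frac{21546}{29} = \frac{193914}{29}$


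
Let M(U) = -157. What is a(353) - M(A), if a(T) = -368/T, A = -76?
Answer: 55053/353 ≈ 155.96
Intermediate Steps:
a(353) - M(A) = -368/353 - 1*(-157) = -368*1/353 + 157 = -368/353 + 157 = 55053/353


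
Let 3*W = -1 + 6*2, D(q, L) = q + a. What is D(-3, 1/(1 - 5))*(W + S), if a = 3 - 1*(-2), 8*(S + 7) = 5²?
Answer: -5/12 ≈ -0.41667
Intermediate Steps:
S = -31/8 (S = -7 + (⅛)*5² = -7 + (⅛)*25 = -7 + 25/8 = -31/8 ≈ -3.8750)
a = 5 (a = 3 + 2 = 5)
D(q, L) = 5 + q (D(q, L) = q + 5 = 5 + q)
W = 11/3 (W = (-1 + 6*2)/3 = (-1 + 12)/3 = (⅓)*11 = 11/3 ≈ 3.6667)
D(-3, 1/(1 - 5))*(W + S) = (5 - 3)*(11/3 - 31/8) = 2*(-5/24) = -5/12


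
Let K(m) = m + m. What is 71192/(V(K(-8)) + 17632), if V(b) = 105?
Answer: 71192/17737 ≈ 4.0138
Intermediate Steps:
K(m) = 2*m
71192/(V(K(-8)) + 17632) = 71192/(105 + 17632) = 71192/17737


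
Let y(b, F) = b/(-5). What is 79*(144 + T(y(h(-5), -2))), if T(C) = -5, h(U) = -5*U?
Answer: 10981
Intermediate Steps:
y(b, F) = -b/5 (y(b, F) = b*(-1/5) = -b/5)
79*(144 + T(y(h(-5), -2))) = 79*(144 - 5) = 79*139 = 10981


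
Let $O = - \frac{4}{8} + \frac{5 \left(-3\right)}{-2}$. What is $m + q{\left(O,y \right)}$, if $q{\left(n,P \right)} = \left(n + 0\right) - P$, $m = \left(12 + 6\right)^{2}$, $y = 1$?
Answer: $330$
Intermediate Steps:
$O = 7$ ($O = \left(-4\right) \frac{1}{8} - - \frac{15}{2} = - \frac{1}{2} + \frac{15}{2} = 7$)
$m = 324$ ($m = 18^{2} = 324$)
$q{\left(n,P \right)} = n - P$
$m + q{\left(O,y \right)} = 324 + \left(7 - 1\right) = 324 + 6 = 330$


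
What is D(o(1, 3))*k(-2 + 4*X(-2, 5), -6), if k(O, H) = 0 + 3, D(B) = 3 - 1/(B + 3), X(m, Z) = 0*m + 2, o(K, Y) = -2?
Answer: 6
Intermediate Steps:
X(m, Z) = 2 (X(m, Z) = 0 + 2 = 2)
D(B) = 3 - 1/(3 + B)
k(O, H) = 3
D(o(1, 3))*k(-2 + 4*X(-2, 5), -6) = ((8 + 3*(-2))/(3 - 2))*3 = ((8 - 6)/1)*3 = (1*2)*3 = 2*3 = 6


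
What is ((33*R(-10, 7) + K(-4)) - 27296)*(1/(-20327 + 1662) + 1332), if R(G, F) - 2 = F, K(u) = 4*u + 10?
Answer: -134278468379/3733 ≈ -3.5971e+7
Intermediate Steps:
K(u) = 10 + 4*u
R(G, F) = 2 + F
((33*R(-10, 7) + K(-4)) - 27296)*(1/(-20327 + 1662) + 1332) = ((33*(2 + 7) + (10 + 4*(-4))) - 27296)*(1/(-20327 + 1662) + 1332) = ((33*9 + (10 - 16)) - 27296)*(1/(-18665) + 1332) = ((297 - 6) - 27296)*(-1/18665 + 1332) = (291 - 27296)*(24861779/18665) = -27005*24861779/18665 = -134278468379/3733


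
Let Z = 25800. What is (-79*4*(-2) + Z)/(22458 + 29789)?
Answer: 26432/52247 ≈ 0.50590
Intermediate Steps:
(-79*4*(-2) + Z)/(22458 + 29789) = (-79*4*(-2) + 25800)/(22458 + 29789) = (-(-632) + 25800)/52247 = (-79*(-8) + 25800)*(1/52247) = (632 + 25800)*(1/52247) = 26432*(1/52247) = 26432/52247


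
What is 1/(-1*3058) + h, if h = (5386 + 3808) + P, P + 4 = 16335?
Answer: 78055449/3058 ≈ 25525.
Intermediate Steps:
P = 16331 (P = -4 + 16335 = 16331)
h = 25525 (h = (5386 + 3808) + 16331 = 9194 + 16331 = 25525)
1/(-1*3058) + h = 1/(-1*3058) + 25525 = 1/(-3058) + 25525 = -1/3058 + 25525 = 78055449/3058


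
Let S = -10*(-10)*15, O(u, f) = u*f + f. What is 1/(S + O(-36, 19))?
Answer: 1/835 ≈ 0.0011976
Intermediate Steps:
O(u, f) = f + f*u (O(u, f) = f*u + f = f + f*u)
S = 1500 (S = 100*15 = 1500)
1/(S + O(-36, 19)) = 1/(1500 + 19*(1 - 36)) = 1/(1500 + 19*(-35)) = 1/(1500 - 665) = 1/835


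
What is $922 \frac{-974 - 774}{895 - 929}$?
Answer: $\frac{805828}{17} \approx 47402.0$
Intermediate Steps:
$922 \frac{-974 - 774}{895 - 929} = 922 \left(- \frac{1748}{-34}\right) = 922 \left(\left(-1748\right) \left(- \frac{1}{34}\right)\right) = 922 \cdot \frac{874}{17} = \frac{805828}{17}$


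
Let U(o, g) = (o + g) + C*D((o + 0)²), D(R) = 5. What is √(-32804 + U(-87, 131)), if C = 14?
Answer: I*√32690 ≈ 180.8*I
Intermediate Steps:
U(o, g) = 70 + g + o (U(o, g) = (o + g) + 14*5 = (g + o) + 70 = 70 + g + o)
√(-32804 + U(-87, 131)) = √(-32804 + (70 + 131 - 87)) = √(-32804 + 114) = √(-32690) = I*√32690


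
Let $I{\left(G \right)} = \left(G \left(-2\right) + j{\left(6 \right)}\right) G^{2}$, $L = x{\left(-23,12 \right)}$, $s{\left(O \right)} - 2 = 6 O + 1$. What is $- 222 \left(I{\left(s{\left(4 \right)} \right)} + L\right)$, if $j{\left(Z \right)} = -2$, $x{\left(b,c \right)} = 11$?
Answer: $9060486$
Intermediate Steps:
$s{\left(O \right)} = 3 + 6 O$ ($s{\left(O \right)} = 2 + \left(6 O + 1\right) = 2 + \left(1 + 6 O\right) = 3 + 6 O$)
$L = 11$
$I{\left(G \right)} = G^{2} \left(-2 - 2 G\right)$ ($I{\left(G \right)} = \left(G \left(-2\right) - 2\right) G^{2} = \left(- 2 G - 2\right) G^{2} = \left(-2 - 2 G\right) G^{2} = G^{2} \left(-2 - 2 G\right)$)
$- 222 \left(I{\left(s{\left(4 \right)} \right)} + L\right) = - 222 \left(2 \left(3 + 6 \cdot 4\right)^{2} \left(-1 - \left(3 + 6 \cdot 4\right)\right) + 11\right) = - 222 \left(2 \left(3 + 24\right)^{2} \left(-1 - \left(3 + 24\right)\right) + 11\right) = - 222 \left(2 \cdot 27^{2} \left(-1 - 27\right) + 11\right) = - 222 \left(2 \cdot 729 \left(-1 - 27\right) + 11\right) = - 222 \left(2 \cdot 729 \left(-28\right) + 11\right) = - 222 \left(-40824 + 11\right) = \left(-222\right) \left(-40813\right) = 9060486$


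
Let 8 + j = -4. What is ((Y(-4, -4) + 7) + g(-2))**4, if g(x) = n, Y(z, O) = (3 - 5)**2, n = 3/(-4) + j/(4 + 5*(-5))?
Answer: 8428892481/614656 ≈ 13713.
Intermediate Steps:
j = -12 (j = -8 - 4 = -12)
n = -5/28 (n = 3/(-4) - 12/(4 + 5*(-5)) = 3*(-1/4) - 12/(4 - 25) = -3/4 - 12/(-21) = -3/4 - 12*(-1/21) = -3/4 + 4/7 = -5/28 ≈ -0.17857)
Y(z, O) = 4 (Y(z, O) = (-2)**2 = 4)
g(x) = -5/28
((Y(-4, -4) + 7) + g(-2))**4 = ((4 + 7) - 5/28)**4 = (11 - 5/28)**4 = (303/28)**4 = 8428892481/614656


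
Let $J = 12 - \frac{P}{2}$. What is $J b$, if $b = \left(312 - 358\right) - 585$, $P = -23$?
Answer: $- \frac{29657}{2} \approx -14829.0$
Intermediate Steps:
$J = \frac{47}{2}$ ($J = 12 - - \frac{23}{2} = 12 + \frac{23}{2} = \frac{47}{2} \approx 23.5$)
$b = -631$ ($b = -46 - 585 = -631$)
$J b = \frac{47}{2} \left(-631\right) = - \frac{29657}{2}$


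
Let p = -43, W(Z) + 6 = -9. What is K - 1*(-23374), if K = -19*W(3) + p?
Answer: 23616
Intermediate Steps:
W(Z) = -15 (W(Z) = -6 - 9 = -15)
K = 242 (K = -19*(-15) - 43 = 285 - 43 = 242)
K - 1*(-23374) = 242 - 1*(-23374) = 242 + 23374 = 23616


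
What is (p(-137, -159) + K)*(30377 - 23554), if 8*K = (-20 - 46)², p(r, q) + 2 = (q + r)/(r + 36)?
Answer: 751737671/202 ≈ 3.7215e+6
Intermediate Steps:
p(r, q) = -2 + (q + r)/(36 + r) (p(r, q) = -2 + (q + r)/(r + 36) = -2 + (q + r)/(36 + r))
K = 1089/2 (K = (-20 - 46)²/8 = (⅛)*(-66)² = (⅛)*4356 = 1089/2 ≈ 544.50)
(p(-137, -159) + K)*(30377 - 23554) = ((-72 - 159 - 1*(-137))/(36 - 137) + 1089/2)*(30377 - 23554) = ((-72 - 159 + 137)/(-101) + 1089/2)*6823 = (-1/101*(-94) + 1089/2)*6823 = (94/101 + 1089/2)*6823 = (110177/202)*6823 = 751737671/202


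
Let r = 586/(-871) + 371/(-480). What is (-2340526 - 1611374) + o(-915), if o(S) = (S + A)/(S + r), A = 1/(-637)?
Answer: -74193874343416140/18774233429 ≈ -3.9519e+6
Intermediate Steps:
A = -1/637 ≈ -0.0015699
r = -604421/418080 (r = 586*(-1/871) + 371*(-1/480) = -586/871 - 371/480 = -604421/418080 ≈ -1.4457)
o(S) = (-1/637 + S)/(-604421/418080 + S) (o(S) = (S - 1/637)/(S - 604421/418080) = (-1/637 + S)/(-604421/418080 + S))
(-2340526 - 1611374) + o(-915) = (-2340526 - 1611374) + 32160*(-1 + 637*(-915))/(49*(-604421 + 418080*(-915))) = -3951900 + 32160*(-1 - 582855)/(49*(-604421 - 382543200)) = -3951900 + (32160/49)*(-582856)/(-383147621) = -3951900 + (32160/49)*(-1/383147621)*(-582856) = -3951900 + 18744648960/18774233429 = -74193874343416140/18774233429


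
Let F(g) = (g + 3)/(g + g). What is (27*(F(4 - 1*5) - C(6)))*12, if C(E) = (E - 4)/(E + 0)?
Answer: -432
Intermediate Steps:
C(E) = (-4 + E)/E
F(g) = (3 + g)/(2*g) (F(g) = (3 + g)/((2*g)) = (3 + g)*(1/(2*g)) = (3 + g)/(2*g))
(27*(F(4 - 1*5) - C(6)))*12 = (27*((3 + (4 - 1*5))/(2*(4 - 1*5)) - (-4 + 6)/6))*12 = (27*((3 + (4 - 5))/(2*(4 - 5)) - 2/6))*12 = (27*((½)*(3 - 1)/(-1) - 1*⅓))*12 = (27*((½)*(-1)*2 - ⅓))*12 = (27*(-1 - ⅓))*12 = (27*(-4/3))*12 = -36*12 = -432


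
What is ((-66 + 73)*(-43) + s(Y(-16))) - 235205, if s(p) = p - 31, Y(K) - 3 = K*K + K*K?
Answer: -235022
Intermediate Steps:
Y(K) = 3 + 2*K² (Y(K) = 3 + (K*K + K*K) = 3 + (K² + K²) = 3 + 2*K²)
s(p) = -31 + p
((-66 + 73)*(-43) + s(Y(-16))) - 235205 = ((-66 + 73)*(-43) + (-31 + (3 + 2*(-16)²))) - 235205 = (7*(-43) + (-31 + (3 + 2*256))) - 235205 = (-301 + (-31 + (3 + 512))) - 235205 = (-301 + (-31 + 515)) - 235205 = (-301 + 484) - 235205 = 183 - 235205 = -235022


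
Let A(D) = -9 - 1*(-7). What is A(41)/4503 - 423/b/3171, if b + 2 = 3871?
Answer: -8813989/18415167099 ≈ -0.00047863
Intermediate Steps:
b = 3869 (b = -2 + 3871 = 3869)
A(D) = -2 (A(D) = -9 + 7 = -2)
A(41)/4503 - 423/b/3171 = -2/4503 - 423/3869/3171 = -2*1/4503 - 423*1/3869*(1/3171) = -2/4503 - 423/3869*1/3171 = -2/4503 - 141/4089533 = -8813989/18415167099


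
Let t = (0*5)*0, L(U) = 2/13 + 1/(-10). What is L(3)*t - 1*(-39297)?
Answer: 39297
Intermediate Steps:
L(U) = 7/130 (L(U) = 2*(1/13) + 1*(-⅒) = 2/13 - ⅒ = 7/130)
t = 0 (t = 0*0 = 0)
L(3)*t - 1*(-39297) = (7/130)*0 - 1*(-39297) = 0 + 39297 = 39297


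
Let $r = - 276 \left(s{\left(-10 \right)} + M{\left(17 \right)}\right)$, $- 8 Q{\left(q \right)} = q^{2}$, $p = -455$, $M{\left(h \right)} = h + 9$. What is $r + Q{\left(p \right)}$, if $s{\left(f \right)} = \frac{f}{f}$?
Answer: $- \frac{266641}{8} \approx -33330.0$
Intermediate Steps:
$M{\left(h \right)} = 9 + h$
$s{\left(f \right)} = 1$
$Q{\left(q \right)} = - \frac{q^{2}}{8}$
$r = -7452$ ($r = - 276 \left(1 + \left(9 + 17\right)\right) = - 276 \left(1 + 26\right) = \left(-276\right) 27 = -7452$)
$r + Q{\left(p \right)} = -7452 - \frac{\left(-455\right)^{2}}{8} = -7452 - \frac{207025}{8} = - \frac{266641}{8}$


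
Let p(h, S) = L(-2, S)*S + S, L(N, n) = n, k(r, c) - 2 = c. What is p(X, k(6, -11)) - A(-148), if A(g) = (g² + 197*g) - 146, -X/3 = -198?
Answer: 7470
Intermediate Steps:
X = 594 (X = -3*(-198) = 594)
k(r, c) = 2 + c
p(h, S) = S + S² (p(h, S) = S*S + S = S² + S = S + S²)
A(g) = -146 + g² + 197*g
p(X, k(6, -11)) - A(-148) = (2 - 11)*(1 + (2 - 11)) - (-146 + (-148)² + 197*(-148)) = -9*(1 - 9) - (-146 + 21904 - 29156) = -9*(-8) - 1*(-7398) = 72 + 7398 = 7470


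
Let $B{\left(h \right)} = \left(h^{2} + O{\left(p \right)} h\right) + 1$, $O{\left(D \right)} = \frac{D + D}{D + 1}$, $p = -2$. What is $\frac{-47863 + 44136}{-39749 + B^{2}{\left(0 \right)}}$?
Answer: $\frac{3727}{39748} \approx 0.093766$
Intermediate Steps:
$O{\left(D \right)} = \frac{2 D}{1 + D}$
$B{\left(h \right)} = 1 + h^{2} + 4 h$ ($B{\left(h \right)} = \left(h^{2} + 2 \left(-2\right) \frac{1}{1 - 2} h\right) + 1 = \left(h^{2} + 2 \left(-2\right) \frac{1}{-1} h\right) + 1 = \left(h^{2} + 2 \left(-2\right) \left(-1\right) h\right) + 1 = \left(h^{2} + 4 h\right) + 1 = 1 + h^{2} + 4 h$)
$\frac{-47863 + 44136}{-39749 + B^{2}{\left(0 \right)}} = \frac{-47863 + 44136}{-39749 + \left(1 + 0^{2} + 4 \cdot 0\right)^{2}} = - \frac{3727}{-39749 + \left(1 + 0 + 0\right)^{2}} = - \frac{3727}{-39749 + 1^{2}} = - \frac{3727}{-39749 + 1} = - \frac{3727}{-39748} = \left(-3727\right) \left(- \frac{1}{39748}\right) = \frac{3727}{39748}$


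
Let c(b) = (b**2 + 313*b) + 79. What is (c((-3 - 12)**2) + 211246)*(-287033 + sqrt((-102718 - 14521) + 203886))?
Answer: -95402593375 + 332375*sqrt(86647) ≈ -9.5305e+10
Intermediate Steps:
c(b) = 79 + b**2 + 313*b
(c((-3 - 12)**2) + 211246)*(-287033 + sqrt((-102718 - 14521) + 203886)) = ((79 + ((-3 - 12)**2)**2 + 313*(-3 - 12)**2) + 211246)*(-287033 + sqrt((-102718 - 14521) + 203886)) = ((79 + ((-15)**2)**2 + 313*(-15)**2) + 211246)*(-287033 + sqrt(-117239 + 203886)) = ((79 + 225**2 + 313*225) + 211246)*(-287033 + sqrt(86647)) = ((79 + 50625 + 70425) + 211246)*(-287033 + sqrt(86647)) = (121129 + 211246)*(-287033 + sqrt(86647)) = 332375*(-287033 + sqrt(86647)) = -95402593375 + 332375*sqrt(86647)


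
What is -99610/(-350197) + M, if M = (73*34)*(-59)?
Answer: -51282048676/350197 ≈ -1.4644e+5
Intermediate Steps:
M = -146438 (M = 2482*(-59) = -146438)
-99610/(-350197) + M = -99610/(-350197) - 146438 = -99610*(-1/350197) - 146438 = 99610/350197 - 146438 = -51282048676/350197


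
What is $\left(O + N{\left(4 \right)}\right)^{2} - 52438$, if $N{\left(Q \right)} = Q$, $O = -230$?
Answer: $-1362$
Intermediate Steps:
$\left(O + N{\left(4 \right)}\right)^{2} - 52438 = \left(-230 + 4\right)^{2} - 52438 = \left(-226\right)^{2} - 52438 = 51076 - 52438 = -1362$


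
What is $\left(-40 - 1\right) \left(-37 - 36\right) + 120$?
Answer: $3113$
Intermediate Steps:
$\left(-40 - 1\right) \left(-37 - 36\right) + 120 = - 41 \left(-37 - 36\right) + 120 = \left(-41\right) \left(-73\right) + 120 = 2993 + 120 = 3113$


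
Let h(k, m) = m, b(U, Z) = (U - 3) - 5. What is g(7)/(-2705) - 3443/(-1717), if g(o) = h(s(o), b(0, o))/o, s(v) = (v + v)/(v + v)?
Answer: 65206941/32511395 ≈ 2.0057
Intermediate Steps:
s(v) = 1 (s(v) = (2*v)/((2*v)) = (2*v)*(1/(2*v)) = 1)
b(U, Z) = -8 + U (b(U, Z) = (-3 + U) - 5 = -8 + U)
g(o) = -8/o (g(o) = (-8 + 0)/o = -8/o)
g(7)/(-2705) - 3443/(-1717) = -8/7/(-2705) - 3443/(-1717) = -8*⅐*(-1/2705) - 3443*(-1/1717) = -8/7*(-1/2705) + 3443/1717 = 8/18935 + 3443/1717 = 65206941/32511395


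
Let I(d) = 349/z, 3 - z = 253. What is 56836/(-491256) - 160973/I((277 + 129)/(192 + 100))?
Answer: 4942429546559/42862086 ≈ 1.1531e+5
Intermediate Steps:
z = -250 (z = 3 - 1*253 = 3 - 253 = -250)
I(d) = -349/250 (I(d) = 349/(-250) = 349*(-1/250) = -349/250)
56836/(-491256) - 160973/I((277 + 129)/(192 + 100)) = 56836/(-491256) - 160973/(-349/250) = 56836*(-1/491256) - 160973*(-250/349) = -14209/122814 + 40243250/349 = 4942429546559/42862086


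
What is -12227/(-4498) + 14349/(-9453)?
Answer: 17013343/14173198 ≈ 1.2004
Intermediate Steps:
-12227/(-4498) + 14349/(-9453) = -12227*(-1/4498) + 14349*(-1/9453) = 12227/4498 - 4783/3151 = 17013343/14173198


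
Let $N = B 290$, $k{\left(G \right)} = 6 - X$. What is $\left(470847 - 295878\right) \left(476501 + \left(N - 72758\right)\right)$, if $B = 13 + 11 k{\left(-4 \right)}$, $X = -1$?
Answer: $75209199867$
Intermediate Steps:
$k{\left(G \right)} = 7$ ($k{\left(G \right)} = 6 - -1 = 6 + 1 = 7$)
$B = 90$ ($B = 13 + 11 \cdot 7 = 13 + 77 = 90$)
$N = 26100$ ($N = 90 \cdot 290 = 26100$)
$\left(470847 - 295878\right) \left(476501 + \left(N - 72758\right)\right) = \left(470847 - 295878\right) \left(476501 + \left(26100 - 72758\right)\right) = 174969 \left(476501 + \left(26100 - 72758\right)\right) = 174969 \left(476501 - 46658\right) = 174969 \cdot 429843 = 75209199867$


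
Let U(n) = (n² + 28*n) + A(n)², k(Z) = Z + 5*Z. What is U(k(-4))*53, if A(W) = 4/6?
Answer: -45580/9 ≈ -5064.4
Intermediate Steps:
A(W) = ⅔ (A(W) = 4*(⅙) = ⅔)
k(Z) = 6*Z
U(n) = 4/9 + n² + 28*n (U(n) = (n² + 28*n) + (⅔)² = (n² + 28*n) + 4/9 = 4/9 + n² + 28*n)
U(k(-4))*53 = (4/9 + (6*(-4))² + 28*(6*(-4)))*53 = (4/9 + (-24)² + 28*(-24))*53 = (4/9 + 576 - 672)*53 = -860/9*53 = -45580/9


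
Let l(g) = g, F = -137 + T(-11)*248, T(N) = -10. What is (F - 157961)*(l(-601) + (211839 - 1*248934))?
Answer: 6053148288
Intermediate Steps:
F = -2617 (F = -137 - 10*248 = -137 - 2480 = -2617)
(F - 157961)*(l(-601) + (211839 - 1*248934)) = (-2617 - 157961)*(-601 + (211839 - 1*248934)) = -160578*(-601 + (211839 - 248934)) = -160578*(-601 - 37095) = -160578*(-37696) = 6053148288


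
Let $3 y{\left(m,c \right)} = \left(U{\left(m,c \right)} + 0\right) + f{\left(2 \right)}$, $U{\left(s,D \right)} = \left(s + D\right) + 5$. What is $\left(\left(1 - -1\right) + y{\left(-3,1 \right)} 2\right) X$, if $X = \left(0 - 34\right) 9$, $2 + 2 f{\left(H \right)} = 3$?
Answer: $-1326$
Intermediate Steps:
$f{\left(H \right)} = \frac{1}{2}$ ($f{\left(H \right)} = -1 + \frac{1}{2} \cdot 3 = -1 + \frac{3}{2} = \frac{1}{2}$)
$U{\left(s,D \right)} = 5 + D + s$ ($U{\left(s,D \right)} = \left(D + s\right) + 5 = 5 + D + s$)
$y{\left(m,c \right)} = \frac{11}{6} + \frac{c}{3} + \frac{m}{3}$ ($y{\left(m,c \right)} = \frac{\left(\left(5 + c + m\right) + 0\right) + \frac{1}{2}}{3} = \frac{\left(5 + c + m\right) + \frac{1}{2}}{3} = \frac{\frac{11}{2} + c + m}{3} = \frac{11}{6} + \frac{c}{3} + \frac{m}{3}$)
$X = -306$ ($X = \left(-34\right) 9 = -306$)
$\left(\left(1 - -1\right) + y{\left(-3,1 \right)} 2\right) X = \left(\left(1 - -1\right) + \left(\frac{11}{6} + \frac{1}{3} \cdot 1 + \frac{1}{3} \left(-3\right)\right) 2\right) \left(-306\right) = \left(\left(1 + 1\right) + \left(\frac{11}{6} + \frac{1}{3} - 1\right) 2\right) \left(-306\right) = \left(2 + \frac{7}{6} \cdot 2\right) \left(-306\right) = \left(2 + \frac{7}{3}\right) \left(-306\right) = \frac{13}{3} \left(-306\right) = -1326$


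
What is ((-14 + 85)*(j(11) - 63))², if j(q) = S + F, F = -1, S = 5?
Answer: 17547721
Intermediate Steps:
j(q) = 4 (j(q) = 5 - 1 = 4)
((-14 + 85)*(j(11) - 63))² = ((-14 + 85)*(4 - 63))² = (71*(-59))² = (-4189)² = 17547721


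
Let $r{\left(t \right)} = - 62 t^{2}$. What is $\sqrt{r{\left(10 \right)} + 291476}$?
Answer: $2 \sqrt{71319} \approx 534.11$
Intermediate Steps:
$\sqrt{r{\left(10 \right)} + 291476} = \sqrt{- 62 \cdot 10^{2} + 291476} = \sqrt{\left(-62\right) 100 + 291476} = \sqrt{-6200 + 291476} = \sqrt{285276} = 2 \sqrt{71319}$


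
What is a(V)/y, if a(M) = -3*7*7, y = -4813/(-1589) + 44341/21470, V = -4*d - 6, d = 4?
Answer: -5015027010/173792959 ≈ -28.856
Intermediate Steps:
V = -22 (V = -4*4 - 6 = -16 - 6 = -22)
y = 173792959/34115830 (y = -4813*(-1/1589) + 44341*(1/21470) = 4813/1589 + 44341/21470 = 173792959/34115830 ≈ 5.0942)
a(M) = -147 (a(M) = -21*7 = -147)
a(V)/y = -147/173792959/34115830 = -147*34115830/173792959 = -5015027010/173792959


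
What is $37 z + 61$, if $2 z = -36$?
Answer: $-605$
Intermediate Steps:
$z = -18$ ($z = \frac{1}{2} \left(-36\right) = -18$)
$37 z + 61 = 37 \left(-18\right) + 61 = -666 + 61 = -605$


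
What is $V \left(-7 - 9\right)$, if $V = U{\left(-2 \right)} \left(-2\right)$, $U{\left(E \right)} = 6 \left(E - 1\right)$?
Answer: $-576$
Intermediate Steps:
$U{\left(E \right)} = -6 + 6 E$ ($U{\left(E \right)} = 6 \left(-1 + E\right) = -6 + 6 E$)
$V = 36$ ($V = \left(-6 + 6 \left(-2\right)\right) \left(-2\right) = \left(-6 - 12\right) \left(-2\right) = \left(-18\right) \left(-2\right) = 36$)
$V \left(-7 - 9\right) = 36 \left(-7 - 9\right) = 36 \left(-16\right) = -576$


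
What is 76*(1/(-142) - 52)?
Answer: -280630/71 ≈ -3952.5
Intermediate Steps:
76*(1/(-142) - 52) = 76*(-1/142 - 52) = 76*(-7385/142) = -280630/71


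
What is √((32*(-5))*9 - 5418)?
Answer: 3*I*√762 ≈ 82.813*I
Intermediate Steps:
√((32*(-5))*9 - 5418) = √(-160*9 - 5418) = √(-1440 - 5418) = √(-6858) = 3*I*√762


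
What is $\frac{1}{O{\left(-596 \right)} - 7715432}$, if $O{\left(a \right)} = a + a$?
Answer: $- \frac{1}{7716624} \approx -1.2959 \cdot 10^{-7}$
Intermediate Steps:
$O{\left(a \right)} = 2 a$
$\frac{1}{O{\left(-596 \right)} - 7715432} = \frac{1}{2 \left(-596\right) - 7715432} = \frac{1}{-1192 - 7715432} = \frac{1}{-7716624} = - \frac{1}{7716624}$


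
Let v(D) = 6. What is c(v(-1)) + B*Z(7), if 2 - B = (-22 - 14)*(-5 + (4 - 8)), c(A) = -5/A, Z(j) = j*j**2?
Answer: -662681/6 ≈ -1.1045e+5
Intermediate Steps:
Z(j) = j**3
B = -322 (B = 2 - (-22 - 14)*(-5 + (4 - 8)) = 2 - (-36)*(-5 - 4) = 2 - (-36)*(-9) = 2 - 1*324 = 2 - 324 = -322)
c(v(-1)) + B*Z(7) = -5/6 - 322*7**3 = -5*1/6 - 322*343 = -5/6 - 110446 = -662681/6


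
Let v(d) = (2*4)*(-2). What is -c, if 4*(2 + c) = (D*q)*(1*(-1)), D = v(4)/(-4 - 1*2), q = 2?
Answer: 10/3 ≈ 3.3333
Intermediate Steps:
v(d) = -16 (v(d) = 8*(-2) = -16)
D = 8/3 (D = -16/(-4 - 1*2) = -16/(-4 - 2) = -16/(-6) = -16*(-⅙) = 8/3 ≈ 2.6667)
c = -10/3 (c = -2 + (((8/3)*2)*(1*(-1)))/4 = -2 + ((16/3)*(-1))/4 = -2 + (¼)*(-16/3) = -2 - 4/3 = -10/3 ≈ -3.3333)
-c = -1*(-10/3) = 10/3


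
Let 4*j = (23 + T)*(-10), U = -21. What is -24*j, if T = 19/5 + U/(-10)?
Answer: 1734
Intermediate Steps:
T = 59/10 (T = 19/5 - 21/(-10) = 19*(⅕) - 21*(-⅒) = 19/5 + 21/10 = 59/10 ≈ 5.9000)
j = -289/4 (j = ((23 + 59/10)*(-10))/4 = ((289/10)*(-10))/4 = (¼)*(-289) = -289/4 ≈ -72.250)
-24*j = -24*(-289/4) = 1734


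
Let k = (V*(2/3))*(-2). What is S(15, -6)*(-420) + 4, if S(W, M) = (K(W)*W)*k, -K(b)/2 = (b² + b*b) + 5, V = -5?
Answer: 38220004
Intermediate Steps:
K(b) = -10 - 4*b² (K(b) = -2*((b² + b*b) + 5) = -2*((b² + b²) + 5) = -2*(2*b² + 5) = -2*(5 + 2*b²) = -10 - 4*b²)
k = 20/3 (k = -10/3*(-2) = 20/3 ≈ 6.6667)
S(W, M) = 20*W*(-10 - 4*W²)/3 (S(W, M) = ((-10 - 4*W²)*W)*(20/3) = (W*(-10 - 4*W²))*(20/3) = 20*W*(-10 - 4*W²)/3)
S(15, -6)*(-420) + 4 = -40/3*15*(5 + 2*15²)*(-420) + 4 = -40/3*15*(5 + 2*225)*(-420) + 4 = -40/3*15*(5 + 450)*(-420) + 4 = -40/3*15*455*(-420) + 4 = -91000*(-420) + 4 = 38220000 + 4 = 38220004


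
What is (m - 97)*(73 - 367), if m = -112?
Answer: 61446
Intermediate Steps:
(m - 97)*(73 - 367) = (-112 - 97)*(73 - 367) = -209*(-294) = 61446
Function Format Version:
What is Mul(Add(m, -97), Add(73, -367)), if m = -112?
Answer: 61446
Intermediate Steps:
Mul(Add(m, -97), Add(73, -367)) = Mul(Add(-112, -97), Add(73, -367)) = Mul(-209, -294) = 61446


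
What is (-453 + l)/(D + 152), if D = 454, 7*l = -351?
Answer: -587/707 ≈ -0.83027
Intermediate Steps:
l = -351/7 (l = (⅐)*(-351) = -351/7 ≈ -50.143)
(-453 + l)/(D + 152) = (-453 - 351/7)/(454 + 152) = -3522/7/606 = -3522/7*1/606 = -587/707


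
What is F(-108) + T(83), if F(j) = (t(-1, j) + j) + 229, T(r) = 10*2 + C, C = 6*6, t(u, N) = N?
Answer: 69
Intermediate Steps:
C = 36
T(r) = 56 (T(r) = 10*2 + 36 = 20 + 36 = 56)
F(j) = 229 + 2*j (F(j) = (j + j) + 229 = 2*j + 229 = 229 + 2*j)
F(-108) + T(83) = (229 + 2*(-108)) + 56 = (229 - 216) + 56 = 13 + 56 = 69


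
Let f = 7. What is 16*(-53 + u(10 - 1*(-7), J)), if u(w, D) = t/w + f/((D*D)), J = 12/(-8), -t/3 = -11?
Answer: -117376/153 ≈ -767.16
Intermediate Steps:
t = 33 (t = -3*(-11) = 33)
J = -3/2 (J = 12*(-⅛) = -3/2 ≈ -1.5000)
u(w, D) = 7/D² + 33/w (u(w, D) = 33/w + 7/((D*D)) = 33/w + 7/(D²) = 33/w + 7/D² = 7/D² + 33/w)
16*(-53 + u(10 - 1*(-7), J)) = 16*(-53 + (7/(-3/2)² + 33/(10 - 1*(-7)))) = 16*(-53 + (7*(4/9) + 33/(10 + 7))) = 16*(-53 + (28/9 + 33/17)) = 16*(-53 + 773/153) = 16*(-7336/153) = -117376/153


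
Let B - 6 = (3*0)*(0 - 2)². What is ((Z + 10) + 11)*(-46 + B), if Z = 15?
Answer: -1440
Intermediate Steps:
B = 6 (B = 6 + (3*0)*(0 - 2)² = 6 + 0*(-2)² = 6 + 0*4 = 6 + 0 = 6)
((Z + 10) + 11)*(-46 + B) = ((15 + 10) + 11)*(-46 + 6) = (25 + 11)*(-40) = 36*(-40) = -1440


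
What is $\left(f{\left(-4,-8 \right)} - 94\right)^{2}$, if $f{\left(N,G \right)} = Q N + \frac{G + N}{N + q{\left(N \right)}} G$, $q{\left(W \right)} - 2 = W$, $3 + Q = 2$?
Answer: $11236$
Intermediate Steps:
$Q = -1$ ($Q = -3 + 2 = -1$)
$q{\left(W \right)} = 2 + W$
$f{\left(N,G \right)} = - N + \frac{G \left(G + N\right)}{2 + 2 N}$ ($f{\left(N,G \right)} = - N + \frac{G + N}{N + \left(2 + N\right)} G = - N + \frac{G + N}{2 + 2 N} G = - N + \frac{G \left(G + N\right)}{2 + 2 N}$)
$\left(f{\left(-4,-8 \right)} - 94\right)^{2} = \left(\frac{\left(-8\right)^{2} - \left(-4\right)^{2} - -32 - - 4 \left(2 - 4\right)}{2 \left(1 - 4\right)} - 94\right)^{2} = \left(\frac{64 - 16 + 32 - \left(-4\right) \left(-2\right)}{2 \left(-3\right)} - 94\right)^{2} = \left(\frac{1}{2} \left(- \frac{1}{3}\right) \left(64 - 16 + 32 - 8\right) - 94\right)^{2} = \left(\frac{1}{2} \left(- \frac{1}{3}\right) 72 - 94\right)^{2} = \left(-12 - 94\right)^{2} = \left(-106\right)^{2} = 11236$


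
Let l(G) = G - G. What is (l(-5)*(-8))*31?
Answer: 0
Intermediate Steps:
l(G) = 0
(l(-5)*(-8))*31 = (0*(-8))*31 = 0*31 = 0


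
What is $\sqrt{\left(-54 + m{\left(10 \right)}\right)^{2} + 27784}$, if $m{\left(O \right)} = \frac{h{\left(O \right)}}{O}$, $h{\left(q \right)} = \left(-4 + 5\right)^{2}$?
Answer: $\frac{\sqrt{3068921}}{10} \approx 175.18$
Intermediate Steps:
$h{\left(q \right)} = 1$ ($h{\left(q \right)} = 1^{2} = 1$)
$m{\left(O \right)} = \frac{1}{O}$ ($m{\left(O \right)} = 1 \frac{1}{O} = \frac{1}{O}$)
$\sqrt{\left(-54 + m{\left(10 \right)}\right)^{2} + 27784} = \sqrt{\left(-54 + \frac{1}{10}\right)^{2} + 27784} = \sqrt{\left(- \frac{539}{10}\right)^{2} + 27784} = \sqrt{\frac{290521}{100} + 27784} = \sqrt{\frac{3068921}{100}} = \frac{\sqrt{3068921}}{10}$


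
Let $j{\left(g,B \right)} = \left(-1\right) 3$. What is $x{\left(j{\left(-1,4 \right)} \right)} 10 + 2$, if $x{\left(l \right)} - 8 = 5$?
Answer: $132$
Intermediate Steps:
$j{\left(g,B \right)} = -3$
$x{\left(l \right)} = 13$ ($x{\left(l \right)} = 8 + 5 = 13$)
$x{\left(j{\left(-1,4 \right)} \right)} 10 + 2 = 13 \cdot 10 + 2 = 130 + 2 = 132$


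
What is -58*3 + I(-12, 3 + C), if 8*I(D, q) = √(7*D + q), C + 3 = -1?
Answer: -174 + I*√85/8 ≈ -174.0 + 1.1524*I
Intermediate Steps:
C = -4 (C = -3 - 1 = -4)
I(D, q) = √(q + 7*D)/8 (I(D, q) = √(7*D + q)/8 = √(q + 7*D)/8)
-58*3 + I(-12, 3 + C) = -58*3 + √((3 - 4) + 7*(-12))/8 = -174 + √(-1 - 84)/8 = -174 + √(-85)/8 = -174 + (I*√85)/8 = -174 + I*√85/8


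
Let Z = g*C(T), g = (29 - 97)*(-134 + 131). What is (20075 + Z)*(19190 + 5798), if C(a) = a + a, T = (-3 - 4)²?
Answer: 1001194196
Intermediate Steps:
T = 49 (T = (-7)² = 49)
C(a) = 2*a
g = 204 (g = -68*(-3) = 204)
Z = 19992 (Z = 204*(2*49) = 204*98 = 19992)
(20075 + Z)*(19190 + 5798) = (20075 + 19992)*(19190 + 5798) = 40067*24988 = 1001194196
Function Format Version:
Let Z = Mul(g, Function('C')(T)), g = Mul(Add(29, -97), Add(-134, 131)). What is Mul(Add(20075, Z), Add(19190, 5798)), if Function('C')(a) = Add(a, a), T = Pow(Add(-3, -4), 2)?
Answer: 1001194196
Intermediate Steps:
T = 49 (T = Pow(-7, 2) = 49)
Function('C')(a) = Mul(2, a)
g = 204 (g = Mul(-68, -3) = 204)
Z = 19992 (Z = Mul(204, Mul(2, 49)) = Mul(204, 98) = 19992)
Mul(Add(20075, Z), Add(19190, 5798)) = Mul(Add(20075, 19992), Add(19190, 5798)) = Mul(40067, 24988) = 1001194196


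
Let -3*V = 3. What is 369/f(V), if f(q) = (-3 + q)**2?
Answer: 369/16 ≈ 23.063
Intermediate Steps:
V = -1 (V = -1/3*3 = -1)
369/f(V) = 369/((-3 - 1)**2) = 369/((-4)**2) = 369/16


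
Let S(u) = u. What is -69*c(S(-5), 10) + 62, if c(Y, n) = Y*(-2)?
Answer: -628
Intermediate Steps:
c(Y, n) = -2*Y
-69*c(S(-5), 10) + 62 = -(-138)*(-5) + 62 = -69*10 + 62 = -690 + 62 = -628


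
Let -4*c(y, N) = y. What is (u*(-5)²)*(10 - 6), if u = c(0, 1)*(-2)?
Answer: 0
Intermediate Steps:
c(y, N) = -y/4
u = 0 (u = -¼*0*(-2) = 0*(-2) = 0)
(u*(-5)²)*(10 - 6) = (0*(-5)²)*(10 - 6) = (0*25)*4 = 0*4 = 0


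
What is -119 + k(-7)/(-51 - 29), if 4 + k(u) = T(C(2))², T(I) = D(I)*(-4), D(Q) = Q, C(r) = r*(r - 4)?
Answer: -2443/20 ≈ -122.15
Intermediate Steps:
C(r) = r*(-4 + r)
T(I) = -4*I (T(I) = I*(-4) = -4*I)
k(u) = 252 (k(u) = -4 + (-8*(-4 + 2))² = -4 + (-8*(-2))² = -4 + (-4*(-4))² = -4 + 16² = -4 + 256 = 252)
-119 + k(-7)/(-51 - 29) = -119 + 252/(-51 - 29) = -119 + 252/(-80) = -119 - 1/80*252 = -119 - 63/20 = -2443/20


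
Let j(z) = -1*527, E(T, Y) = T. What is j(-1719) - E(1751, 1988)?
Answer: -2278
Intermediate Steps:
j(z) = -527
j(-1719) - E(1751, 1988) = -527 - 1*1751 = -527 - 1751 = -2278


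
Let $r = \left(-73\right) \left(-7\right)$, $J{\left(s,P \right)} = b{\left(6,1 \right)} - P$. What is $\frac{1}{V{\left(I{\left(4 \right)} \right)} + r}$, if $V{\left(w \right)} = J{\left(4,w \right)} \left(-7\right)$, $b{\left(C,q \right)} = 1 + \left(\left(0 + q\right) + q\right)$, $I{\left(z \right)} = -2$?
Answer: $\frac{1}{476} \approx 0.0021008$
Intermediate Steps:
$b{\left(C,q \right)} = 1 + 2 q$ ($b{\left(C,q \right)} = 1 + \left(q + q\right) = 1 + 2 q$)
$J{\left(s,P \right)} = 3 - P$ ($J{\left(s,P \right)} = \left(1 + 2 \cdot 1\right) - P = \left(1 + 2\right) - P = 3 - P$)
$V{\left(w \right)} = -21 + 7 w$ ($V{\left(w \right)} = \left(3 - w\right) \left(-7\right) = -21 + 7 w$)
$r = 511$
$\frac{1}{V{\left(I{\left(4 \right)} \right)} + r} = \frac{1}{\left(-21 + 7 \left(-2\right)\right) + 511} = \frac{1}{\left(-21 - 14\right) + 511} = \frac{1}{-35 + 511} = \frac{1}{476}$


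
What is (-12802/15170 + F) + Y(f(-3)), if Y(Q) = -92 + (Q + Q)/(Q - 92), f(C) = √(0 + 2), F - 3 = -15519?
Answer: -13538409213/867355 - 92*√2/4231 ≈ -15609.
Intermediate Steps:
F = -15516 (F = 3 - 15519 = -15516)
f(C) = √2
Y(Q) = -92 + 2*Q/(-92 + Q) (Y(Q) = -92 + (2*Q)/(-92 + Q) = -92 + 2*Q/(-92 + Q))
(-12802/15170 + F) + Y(f(-3)) = (-12802/15170 - 15516) + 2*(4232 - 45*√2)/(-92 + √2) = (-12802*1/15170 - 15516) + 2*(4232 - 45*√2)/(-92 + √2) = (-173/205 - 15516) + 2*(4232 - 45*√2)/(-92 + √2) = -3180953/205 + 2*(4232 - 45*√2)/(-92 + √2)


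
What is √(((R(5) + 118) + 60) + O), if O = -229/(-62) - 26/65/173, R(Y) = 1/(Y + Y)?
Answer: 2*√32678984645/26815 ≈ 13.483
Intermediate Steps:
R(Y) = 1/(2*Y)
O = 197961/53630 (O = -229*(-1/62) - 26*1/65*(1/173) = 229/62 - ⅖*1/173 = 229/62 - 2/865 = 197961/53630 ≈ 3.6912)
√(((R(5) + 118) + 60) + O) = √((((½)/5 + 118) + 60) + 197961/53630) = √((((½)*(⅕) + 118) + 60) + 197961/53630) = √(((⅒ + 118) + 60) + 197961/53630) = √((1181/10 + 60) + 197961/53630) = √(1781/10 + 197961/53630) = √(4874732/26815) = 2*√32678984645/26815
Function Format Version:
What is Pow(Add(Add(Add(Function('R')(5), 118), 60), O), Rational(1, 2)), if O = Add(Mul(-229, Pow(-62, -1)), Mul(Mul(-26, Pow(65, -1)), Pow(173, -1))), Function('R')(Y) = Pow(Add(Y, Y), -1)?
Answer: Mul(Rational(2, 26815), Pow(32678984645, Rational(1, 2))) ≈ 13.483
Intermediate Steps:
Function('R')(Y) = Mul(Rational(1, 2), Pow(Y, -1)) (Function('R')(Y) = Pow(Mul(2, Y), -1) = Mul(Rational(1, 2), Pow(Y, -1)))
O = Rational(197961, 53630) (O = Add(Mul(-229, Rational(-1, 62)), Mul(Mul(-26, Rational(1, 65)), Rational(1, 173))) = Add(Rational(229, 62), Mul(Rational(-2, 5), Rational(1, 173))) = Add(Rational(229, 62), Rational(-2, 865)) = Rational(197961, 53630) ≈ 3.6912)
Pow(Add(Add(Add(Function('R')(5), 118), 60), O), Rational(1, 2)) = Pow(Add(Add(Add(Mul(Rational(1, 2), Pow(5, -1)), 118), 60), Rational(197961, 53630)), Rational(1, 2)) = Pow(Add(Add(Add(Mul(Rational(1, 2), Rational(1, 5)), 118), 60), Rational(197961, 53630)), Rational(1, 2)) = Pow(Add(Add(Add(Rational(1, 10), 118), 60), Rational(197961, 53630)), Rational(1, 2)) = Pow(Add(Add(Rational(1181, 10), 60), Rational(197961, 53630)), Rational(1, 2)) = Pow(Add(Rational(1781, 10), Rational(197961, 53630)), Rational(1, 2)) = Pow(Rational(4874732, 26815), Rational(1, 2)) = Mul(Rational(2, 26815), Pow(32678984645, Rational(1, 2)))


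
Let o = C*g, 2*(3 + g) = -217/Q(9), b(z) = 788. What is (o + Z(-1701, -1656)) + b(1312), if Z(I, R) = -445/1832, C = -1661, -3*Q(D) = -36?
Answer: 57128077/2748 ≈ 20789.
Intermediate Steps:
Q(D) = 12 (Q(D) = -1/3*(-36) = 12)
Z(I, R) = -445/1832 (Z(I, R) = -445*1/1832 = -445/1832)
g = -289/24 (g = -3 + (-217/12)/2 = -3 + (-217*1/12)/2 = -3 + (1/2)*(-217/12) = -3 - 217/24 = -289/24 ≈ -12.042)
o = 480029/24 (o = -1661*(-289/24) = 480029/24 ≈ 20001.)
(o + Z(-1701, -1656)) + b(1312) = (480029/24 - 445/1832) + 788 = 54962653/2748 + 788 = 57128077/2748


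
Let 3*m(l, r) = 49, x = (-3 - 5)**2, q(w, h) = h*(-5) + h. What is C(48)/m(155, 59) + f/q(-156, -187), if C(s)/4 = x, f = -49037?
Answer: -1828349/36652 ≈ -49.884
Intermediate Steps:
q(w, h) = -4*h (q(w, h) = -5*h + h = -4*h)
x = 64 (x = (-8)**2 = 64)
m(l, r) = 49/3 (m(l, r) = (1/3)*49 = 49/3)
C(s) = 256 (C(s) = 4*64 = 256)
C(48)/m(155, 59) + f/q(-156, -187) = 256/(49/3) - 49037/((-4*(-187))) = 256*(3/49) - 49037/748 = 768/49 - 49037*1/748 = 768/49 - 49037/748 = -1828349/36652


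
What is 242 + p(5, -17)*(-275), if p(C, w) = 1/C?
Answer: 187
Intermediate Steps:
242 + p(5, -17)*(-275) = 242 - 275/5 = 242 + (1/5)*(-275) = 242 - 55 = 187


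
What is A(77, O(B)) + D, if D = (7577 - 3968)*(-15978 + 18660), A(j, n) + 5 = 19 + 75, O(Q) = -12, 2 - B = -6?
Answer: 9679427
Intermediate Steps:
B = 8 (B = 2 - 1*(-6) = 2 + 6 = 8)
A(j, n) = 89 (A(j, n) = -5 + (19 + 75) = -5 + 94 = 89)
D = 9679338 (D = 3609*2682 = 9679338)
A(77, O(B)) + D = 89 + 9679338 = 9679427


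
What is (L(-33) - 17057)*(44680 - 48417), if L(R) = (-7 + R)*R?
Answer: 58809169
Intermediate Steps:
L(R) = R*(-7 + R)
(L(-33) - 17057)*(44680 - 48417) = (-33*(-7 - 33) - 17057)*(44680 - 48417) = (-33*(-40) - 17057)*(-3737) = (1320 - 17057)*(-3737) = -15737*(-3737) = 58809169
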